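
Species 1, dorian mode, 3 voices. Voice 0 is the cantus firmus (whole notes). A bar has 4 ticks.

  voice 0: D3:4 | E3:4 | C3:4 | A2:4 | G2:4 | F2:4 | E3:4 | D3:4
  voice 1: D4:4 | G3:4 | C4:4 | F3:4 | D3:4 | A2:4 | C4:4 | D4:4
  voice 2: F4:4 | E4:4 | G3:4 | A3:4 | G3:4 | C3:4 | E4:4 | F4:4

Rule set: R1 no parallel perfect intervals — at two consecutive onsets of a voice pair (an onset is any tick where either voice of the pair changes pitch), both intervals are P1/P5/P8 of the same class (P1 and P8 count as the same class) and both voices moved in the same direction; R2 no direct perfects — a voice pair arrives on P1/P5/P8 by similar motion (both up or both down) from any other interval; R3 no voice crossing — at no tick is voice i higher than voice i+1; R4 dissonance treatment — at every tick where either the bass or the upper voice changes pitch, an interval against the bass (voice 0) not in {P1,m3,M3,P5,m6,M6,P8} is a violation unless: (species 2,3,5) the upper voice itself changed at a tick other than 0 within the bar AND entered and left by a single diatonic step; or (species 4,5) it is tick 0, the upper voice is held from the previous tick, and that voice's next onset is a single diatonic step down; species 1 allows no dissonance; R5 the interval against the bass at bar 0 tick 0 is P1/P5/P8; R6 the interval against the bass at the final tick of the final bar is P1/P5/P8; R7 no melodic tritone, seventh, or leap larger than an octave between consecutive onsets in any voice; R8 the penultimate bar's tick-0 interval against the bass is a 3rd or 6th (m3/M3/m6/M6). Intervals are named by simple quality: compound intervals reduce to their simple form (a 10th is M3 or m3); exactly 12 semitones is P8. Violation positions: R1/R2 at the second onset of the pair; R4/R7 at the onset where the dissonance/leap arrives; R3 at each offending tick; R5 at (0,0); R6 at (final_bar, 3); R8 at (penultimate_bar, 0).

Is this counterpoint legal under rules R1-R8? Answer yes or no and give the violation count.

bar 0: v0=D3 v1=D4 v2=F4 (m3)
bar 1: v0=E3 v1=G3 v2=E4 (P8)
bar 2: v0=C3 v1=C4 v2=G3 (P5)
bar 3: v0=A2 v1=F3 v2=A3 (P8)
bar 4: v0=G2 v1=D3 v2=G3 (P8)
bar 5: v0=F2 v1=A2 v2=C3 (P5)
bar 6: v0=E3 v1=C4 v2=E4 (P8)
bar 7: v0=D3 v1=D4 v2=F4 (m3)
  R5 @ bar0.0: opens on m3
  R2 @ bar2.0: E3/E4 P8 -> C3/G3 P5 similar
  R3 @ bar2.0: C4 above G3
  R3 @ bar2.1: C4 above G3
  R3 @ bar2.2: C4 above G3
  R3 @ bar2.3: C4 above G3
  R1 @ bar4.0: A2/A3 P8 -> G2/G3 P8 similar
  R2 @ bar4.0: A2/F3 m6 -> G2/D3 P5 similar
  R2 @ bar5.0: G2/G3 P8 -> F2/C3 P5 similar
  R2 @ bar6.0: F2/C3 P5 -> E3/E4 P8 similar
  R7 @ bar6.0: F2->E3 leap 11st
  R7 @ bar6.0: A2->C4 leap 15st
  R7 @ bar6.0: C3->E4 leap 16st
  R8 @ bar6.0: penult P8 not 3rd/6th
  R6 @ bar7.3: closes on m3

No (15 violations)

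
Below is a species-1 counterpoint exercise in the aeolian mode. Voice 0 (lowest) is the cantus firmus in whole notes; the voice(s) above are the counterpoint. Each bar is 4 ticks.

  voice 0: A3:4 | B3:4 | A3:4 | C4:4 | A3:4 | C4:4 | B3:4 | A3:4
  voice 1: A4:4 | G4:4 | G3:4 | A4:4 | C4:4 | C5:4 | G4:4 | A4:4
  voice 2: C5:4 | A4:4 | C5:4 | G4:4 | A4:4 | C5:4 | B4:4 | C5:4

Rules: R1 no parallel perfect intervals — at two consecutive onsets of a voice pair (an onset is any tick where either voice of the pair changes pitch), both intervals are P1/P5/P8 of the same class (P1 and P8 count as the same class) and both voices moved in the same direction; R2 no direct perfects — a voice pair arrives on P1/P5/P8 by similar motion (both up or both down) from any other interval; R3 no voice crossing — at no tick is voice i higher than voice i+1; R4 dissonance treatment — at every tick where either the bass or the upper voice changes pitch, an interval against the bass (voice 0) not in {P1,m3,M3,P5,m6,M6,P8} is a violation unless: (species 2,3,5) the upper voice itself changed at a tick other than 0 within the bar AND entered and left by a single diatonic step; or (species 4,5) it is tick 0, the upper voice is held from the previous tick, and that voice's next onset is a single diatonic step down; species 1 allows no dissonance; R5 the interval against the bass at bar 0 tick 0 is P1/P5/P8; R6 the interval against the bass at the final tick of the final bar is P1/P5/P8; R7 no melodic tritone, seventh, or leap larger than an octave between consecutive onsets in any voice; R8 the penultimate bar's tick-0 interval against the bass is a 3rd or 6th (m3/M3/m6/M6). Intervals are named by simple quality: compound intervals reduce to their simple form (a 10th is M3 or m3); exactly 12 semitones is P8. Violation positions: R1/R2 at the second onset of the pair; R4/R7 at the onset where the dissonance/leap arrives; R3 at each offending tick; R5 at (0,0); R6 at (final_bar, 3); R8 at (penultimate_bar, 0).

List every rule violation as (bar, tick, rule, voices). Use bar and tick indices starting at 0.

bar 0: v0=A3 v1=A4 v2=C5 downbeat m3
bar 1: v0=B3 v1=G4 v2=A4 downbeat m7
bar 2: v0=A3 v1=G3 v2=C5 downbeat m3
bar 3: v0=C4 v1=A4 v2=G4 downbeat P5
bar 4: v0=A3 v1=C4 v2=A4 downbeat P8
bar 5: v0=C4 v1=C5 v2=C5 downbeat P8
bar 6: v0=B3 v1=G4 v2=B4 downbeat P8
bar 7: v0=A3 v1=A4 v2=C5 downbeat m3
  -> R5 @ bar 0 tick 0 v(0, 2): opens on m3
  -> R4 @ bar 1 tick 0 v(0, 2): B3/A4 m7 untreated
  -> R3 @ bar 2 tick 0 v(0, 1): A3 above G3
  -> R4 @ bar 2 tick 0 v(0, 1): A3/G3 M2 untreated
  -> R3 @ bar 2 tick 1 v(0, 1): A3 above G3
  -> R3 @ bar 2 tick 2 v(0, 1): A3 above G3
  -> R3 @ bar 2 tick 3 v(0, 1): A3 above G3
  -> R3 @ bar 3 tick 0 v(1, 2): A4 above G4
  -> R7 @ bar 3 tick 0 v(1,): G3->A4 leap 14st
  -> R3 @ bar 3 tick 1 v(1, 2): A4 above G4
  -> R3 @ bar 3 tick 2 v(1, 2): A4 above G4
  -> R3 @ bar 3 tick 3 v(1, 2): A4 above G4
  -> R1 @ bar 5 tick 0 v(0, 2): A3/A4 P8 -> C4/C5 P8 similar
  -> R2 @ bar 5 tick 0 v(0, 1): A3/C4 m3 -> C4/C5 P8 similar
  -> R2 @ bar 5 tick 0 v(1, 2): C4/A4 M6 -> C5/C5 P1 similar
  -> R1 @ bar 6 tick 0 v(0, 2): C4/C5 P8 -> B3/B4 P8 similar
  -> R8 @ bar 6 tick 0 v(0, 2): penult P8 not 3rd/6th
  -> R6 @ bar 7 tick 3 v(0, 2): closes on m3

(0, 0, R5, (0, 2))
(1, 0, R4, (0, 2))
(2, 0, R3, (0, 1))
(2, 0, R4, (0, 1))
(2, 1, R3, (0, 1))
(2, 2, R3, (0, 1))
(2, 3, R3, (0, 1))
(3, 0, R3, (1, 2))
(3, 0, R7, (1,))
(3, 1, R3, (1, 2))
(3, 2, R3, (1, 2))
(3, 3, R3, (1, 2))
(5, 0, R1, (0, 2))
(5, 0, R2, (0, 1))
(5, 0, R2, (1, 2))
(6, 0, R1, (0, 2))
(6, 0, R8, (0, 2))
(7, 3, R6, (0, 2))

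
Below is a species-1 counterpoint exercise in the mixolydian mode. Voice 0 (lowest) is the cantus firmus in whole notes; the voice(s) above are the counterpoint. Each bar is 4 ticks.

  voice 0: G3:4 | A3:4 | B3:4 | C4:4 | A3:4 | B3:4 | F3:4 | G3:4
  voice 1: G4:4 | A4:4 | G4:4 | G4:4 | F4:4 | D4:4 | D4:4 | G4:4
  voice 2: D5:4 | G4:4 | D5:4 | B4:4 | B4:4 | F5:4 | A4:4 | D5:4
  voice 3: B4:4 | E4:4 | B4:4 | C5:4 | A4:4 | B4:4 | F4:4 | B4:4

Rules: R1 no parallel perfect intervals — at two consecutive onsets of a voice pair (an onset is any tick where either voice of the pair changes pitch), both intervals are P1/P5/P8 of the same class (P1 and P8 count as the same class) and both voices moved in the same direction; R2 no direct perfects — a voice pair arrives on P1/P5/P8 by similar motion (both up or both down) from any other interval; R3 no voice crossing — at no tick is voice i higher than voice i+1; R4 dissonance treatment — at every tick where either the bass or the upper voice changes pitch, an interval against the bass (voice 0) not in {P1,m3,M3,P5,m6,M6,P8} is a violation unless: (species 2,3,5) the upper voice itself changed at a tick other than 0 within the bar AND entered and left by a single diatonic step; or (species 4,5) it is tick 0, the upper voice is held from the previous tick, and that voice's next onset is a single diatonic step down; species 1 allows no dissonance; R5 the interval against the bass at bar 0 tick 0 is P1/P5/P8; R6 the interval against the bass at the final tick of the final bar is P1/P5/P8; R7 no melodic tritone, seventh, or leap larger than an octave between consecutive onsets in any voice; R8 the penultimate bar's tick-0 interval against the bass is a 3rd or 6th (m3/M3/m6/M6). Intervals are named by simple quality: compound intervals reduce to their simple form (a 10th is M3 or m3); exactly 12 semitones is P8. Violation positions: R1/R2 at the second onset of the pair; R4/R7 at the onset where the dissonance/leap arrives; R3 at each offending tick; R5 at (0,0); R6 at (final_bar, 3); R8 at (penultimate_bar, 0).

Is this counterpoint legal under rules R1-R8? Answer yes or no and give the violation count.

bar 0: v0=G3 v1=G4 v2=D5 v3=B4 (M3)
bar 1: v0=A3 v1=A4 v2=G4 v3=E4 (P5)
bar 2: v0=B3 v1=G4 v2=D5 v3=B4 (P8)
bar 3: v0=C4 v1=G4 v2=B4 v3=C5 (P8)
bar 4: v0=A3 v1=F4 v2=B4 v3=A4 (P8)
bar 5: v0=B3 v1=D4 v2=F5 v3=B4 (P8)
bar 6: v0=F3 v1=D4 v2=A4 v3=F4 (P8)
bar 7: v0=G3 v1=G4 v2=D5 v3=B4 (M3)
  R3 @ bar0.0: D5 above B4
  R5 @ bar0.0: opens on M3
  R3 @ bar0.1: D5 above B4
  R3 @ bar0.2: D5 above B4
  R3 @ bar0.3: D5 above B4
  R1 @ bar1.0: G3/G4 P8 -> A3/A4 P8 similar
  R3 @ bar1.0: A4 above G4
  R3 @ bar1.0: G4 above E4
  R4 @ bar1.0: A3/G4 m7 untreated
  R3 @ bar1.1: A4 above G4
  R3 @ bar1.1: G4 above E4
  R3 @ bar1.2: A4 above G4
  R3 @ bar1.2: G4 above E4
  R3 @ bar1.3: A4 above G4
  R3 @ bar1.3: G4 above E4
  R2 @ bar2.0: A3/E4 P5 -> B3/B4 P8 similar
  R3 @ bar2.0: D5 above B4
  R3 @ bar2.1: D5 above B4
  R3 @ bar2.2: D5 above B4
  R3 @ bar2.3: D5 above B4
  R1 @ bar3.0: B3/B4 P8 -> C4/C5 P8 similar
  R4 @ bar3.0: C4/B4 M7 untreated
  R1 @ bar4.0: C4/C5 P8 -> A3/A4 P8 similar
  R3 @ bar4.0: B4 above A4
  R4 @ bar4.0: A3/B4 M2 untreated
  R3 @ bar4.1: B4 above A4
  R3 @ bar4.2: B4 above A4
  R3 @ bar4.3: B4 above A4
  R1 @ bar5.0: A3/A4 P8 -> B3/B4 P8 similar
  R3 @ bar5.0: F5 above B4
  R4 @ bar5.0: B3/F5 TT untreated
  R7 @ bar5.0: B4->F5 leap 6st
  R3 @ bar5.1: F5 above B4
  R3 @ bar5.2: F5 above B4
  R3 @ bar5.3: F5 above B4
  R1 @ bar6.0: B3/B4 P8 -> F3/F4 P8 similar
  R3 @ bar6.0: A4 above F4
  R7 @ bar6.0: B3->F3 leap 6st
  R7 @ bar6.0: B4->F4 leap 6st
  R8 @ bar6.0: penult P8 not 3rd/6th
  R3 @ bar6.1: A4 above F4
  R3 @ bar6.2: A4 above F4
  R3 @ bar6.3: A4 above F4
  R1 @ bar7.0: D4/A4 P5 -> G4/D5 P5 similar
  R2 @ bar7.0: F3/D4 M6 -> G3/G4 P8 similar
  R2 @ bar7.0: F3/A4 M3 -> G3/D5 P5 similar
  R3 @ bar7.0: D5 above B4
  R7 @ bar7.0: F4->B4 leap 6st
  R3 @ bar7.1: D5 above B4
  R3 @ bar7.2: D5 above B4
  R3 @ bar7.3: D5 above B4
  R6 @ bar7.3: closes on M3

No (52 violations)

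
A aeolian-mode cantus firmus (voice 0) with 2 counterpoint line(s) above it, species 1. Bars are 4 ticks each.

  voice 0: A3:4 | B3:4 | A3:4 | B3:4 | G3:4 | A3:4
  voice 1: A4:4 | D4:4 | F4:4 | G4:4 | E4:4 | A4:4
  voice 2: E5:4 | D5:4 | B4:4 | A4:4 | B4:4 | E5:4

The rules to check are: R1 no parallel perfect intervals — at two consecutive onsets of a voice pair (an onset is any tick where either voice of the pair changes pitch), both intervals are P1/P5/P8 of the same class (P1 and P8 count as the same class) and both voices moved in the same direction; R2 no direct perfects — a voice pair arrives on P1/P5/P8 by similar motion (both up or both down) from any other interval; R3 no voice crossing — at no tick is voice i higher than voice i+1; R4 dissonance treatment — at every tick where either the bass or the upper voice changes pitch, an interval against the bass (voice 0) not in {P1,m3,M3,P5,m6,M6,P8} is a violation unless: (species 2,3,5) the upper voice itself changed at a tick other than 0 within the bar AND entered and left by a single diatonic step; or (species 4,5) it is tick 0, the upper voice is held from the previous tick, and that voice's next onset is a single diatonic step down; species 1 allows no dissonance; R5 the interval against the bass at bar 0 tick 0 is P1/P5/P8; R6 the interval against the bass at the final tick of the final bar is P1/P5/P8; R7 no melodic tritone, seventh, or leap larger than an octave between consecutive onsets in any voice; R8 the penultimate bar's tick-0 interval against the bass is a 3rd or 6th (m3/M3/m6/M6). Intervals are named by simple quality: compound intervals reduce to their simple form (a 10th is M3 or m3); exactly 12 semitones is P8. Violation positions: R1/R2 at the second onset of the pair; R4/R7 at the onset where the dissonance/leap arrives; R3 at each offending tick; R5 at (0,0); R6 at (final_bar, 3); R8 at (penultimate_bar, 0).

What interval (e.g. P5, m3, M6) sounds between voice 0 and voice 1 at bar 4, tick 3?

voice 0=G3 voice 1=E4 -> M6

M6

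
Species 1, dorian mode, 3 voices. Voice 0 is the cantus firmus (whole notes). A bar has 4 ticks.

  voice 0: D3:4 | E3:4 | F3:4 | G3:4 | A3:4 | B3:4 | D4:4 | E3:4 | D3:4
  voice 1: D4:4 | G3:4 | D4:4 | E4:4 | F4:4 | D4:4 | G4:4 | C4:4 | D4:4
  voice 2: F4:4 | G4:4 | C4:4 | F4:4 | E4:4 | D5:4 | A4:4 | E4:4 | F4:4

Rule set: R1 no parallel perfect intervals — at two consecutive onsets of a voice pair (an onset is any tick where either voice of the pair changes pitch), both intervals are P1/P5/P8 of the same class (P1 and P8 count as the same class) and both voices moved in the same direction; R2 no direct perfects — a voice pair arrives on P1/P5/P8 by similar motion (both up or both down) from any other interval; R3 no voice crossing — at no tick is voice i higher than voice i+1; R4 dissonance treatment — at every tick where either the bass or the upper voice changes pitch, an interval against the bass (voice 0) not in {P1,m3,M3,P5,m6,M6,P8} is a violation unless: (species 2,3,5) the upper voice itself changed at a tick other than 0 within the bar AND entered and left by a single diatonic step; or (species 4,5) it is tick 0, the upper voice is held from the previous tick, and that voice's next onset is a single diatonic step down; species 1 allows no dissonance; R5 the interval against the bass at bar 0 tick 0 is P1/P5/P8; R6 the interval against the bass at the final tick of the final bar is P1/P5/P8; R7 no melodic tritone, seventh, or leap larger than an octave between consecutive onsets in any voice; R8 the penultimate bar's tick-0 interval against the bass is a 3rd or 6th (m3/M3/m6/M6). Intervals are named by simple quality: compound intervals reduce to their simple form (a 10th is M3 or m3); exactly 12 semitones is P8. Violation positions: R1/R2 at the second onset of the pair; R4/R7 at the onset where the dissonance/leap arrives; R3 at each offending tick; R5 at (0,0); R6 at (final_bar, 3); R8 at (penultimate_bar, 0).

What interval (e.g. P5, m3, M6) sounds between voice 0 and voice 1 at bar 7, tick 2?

voice 0=E3 voice 1=C4 -> m6

m6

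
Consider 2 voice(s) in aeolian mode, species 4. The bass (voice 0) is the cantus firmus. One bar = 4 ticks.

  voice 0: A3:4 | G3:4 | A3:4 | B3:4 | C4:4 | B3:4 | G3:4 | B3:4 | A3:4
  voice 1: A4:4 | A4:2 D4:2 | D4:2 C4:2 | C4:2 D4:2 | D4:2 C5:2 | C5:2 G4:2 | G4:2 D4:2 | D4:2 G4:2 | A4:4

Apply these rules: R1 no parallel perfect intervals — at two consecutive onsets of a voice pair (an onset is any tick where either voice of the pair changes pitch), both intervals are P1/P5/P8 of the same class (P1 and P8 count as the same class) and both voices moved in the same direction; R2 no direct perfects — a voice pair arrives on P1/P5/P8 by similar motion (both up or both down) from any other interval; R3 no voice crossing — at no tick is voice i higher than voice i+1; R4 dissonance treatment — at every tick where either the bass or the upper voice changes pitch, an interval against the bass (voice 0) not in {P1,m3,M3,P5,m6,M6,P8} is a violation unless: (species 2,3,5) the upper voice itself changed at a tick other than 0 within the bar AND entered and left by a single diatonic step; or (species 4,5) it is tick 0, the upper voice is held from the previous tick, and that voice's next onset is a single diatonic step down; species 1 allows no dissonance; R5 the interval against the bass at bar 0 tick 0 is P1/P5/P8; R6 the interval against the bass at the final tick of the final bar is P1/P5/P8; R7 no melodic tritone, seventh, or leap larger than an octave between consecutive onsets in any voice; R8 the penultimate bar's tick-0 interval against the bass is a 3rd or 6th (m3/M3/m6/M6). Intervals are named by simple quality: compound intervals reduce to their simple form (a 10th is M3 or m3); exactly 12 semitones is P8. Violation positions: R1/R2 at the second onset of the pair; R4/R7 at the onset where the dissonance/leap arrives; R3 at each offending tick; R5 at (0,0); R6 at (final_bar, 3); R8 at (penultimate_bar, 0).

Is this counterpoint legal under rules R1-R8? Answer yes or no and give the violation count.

No (5 violations)

bar 0: v0=A3 v1=A4 (P8)
bar 1: v0=G3 v1=A4 (M2)
bar 2: v0=A3 v1=D4 (P4)
bar 3: v0=B3 v1=C4 (m2)
bar 4: v0=C4 v1=D4 (M2)
bar 5: v0=B3 v1=C5 (m2)
bar 6: v0=G3 v1=G4 (P8)
bar 7: v0=B3 v1=D4 (m3)
bar 8: v0=A3 v1=A4 (P8)
  R4 @ bar1.0: G3/A4 M2 untreated
  R4 @ bar3.0: B3/C4 m2 untreated
  R4 @ bar4.0: C4/D4 M2 untreated
  R7 @ bar4.2: D4->C5 leap 10st
  R4 @ bar5.0: B3/C5 m2 untreated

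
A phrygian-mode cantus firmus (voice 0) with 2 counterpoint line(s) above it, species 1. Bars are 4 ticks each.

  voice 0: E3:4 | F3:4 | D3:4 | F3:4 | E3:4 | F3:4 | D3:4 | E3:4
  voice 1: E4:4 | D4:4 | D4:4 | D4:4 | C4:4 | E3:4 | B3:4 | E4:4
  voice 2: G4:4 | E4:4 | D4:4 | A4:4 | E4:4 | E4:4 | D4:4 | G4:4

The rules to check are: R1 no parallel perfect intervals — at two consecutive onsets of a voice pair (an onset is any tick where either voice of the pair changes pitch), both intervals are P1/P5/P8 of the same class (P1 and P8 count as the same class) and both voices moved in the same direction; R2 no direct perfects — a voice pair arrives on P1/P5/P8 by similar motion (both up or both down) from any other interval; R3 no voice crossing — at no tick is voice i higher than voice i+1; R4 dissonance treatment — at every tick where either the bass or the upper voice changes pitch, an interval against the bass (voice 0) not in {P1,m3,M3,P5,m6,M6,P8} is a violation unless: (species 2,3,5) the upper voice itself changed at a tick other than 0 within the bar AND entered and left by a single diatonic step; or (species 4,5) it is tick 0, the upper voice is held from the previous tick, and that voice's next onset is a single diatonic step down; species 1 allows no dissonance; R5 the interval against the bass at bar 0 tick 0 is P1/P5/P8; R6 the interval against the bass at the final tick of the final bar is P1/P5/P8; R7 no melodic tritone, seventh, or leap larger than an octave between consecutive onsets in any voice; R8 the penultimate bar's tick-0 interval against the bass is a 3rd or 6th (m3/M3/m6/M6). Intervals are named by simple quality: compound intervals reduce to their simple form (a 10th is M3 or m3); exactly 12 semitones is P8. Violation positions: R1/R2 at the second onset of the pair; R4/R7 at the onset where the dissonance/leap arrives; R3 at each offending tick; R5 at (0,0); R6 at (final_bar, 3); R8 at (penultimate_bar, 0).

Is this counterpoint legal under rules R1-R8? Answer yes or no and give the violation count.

No (14 violations)

bar 0: v0=E3 v1=E4 v2=G4 (m3)
bar 1: v0=F3 v1=D4 v2=E4 (M7)
bar 2: v0=D3 v1=D4 v2=D4 (P8)
bar 3: v0=F3 v1=D4 v2=A4 (M3)
bar 4: v0=E3 v1=C4 v2=E4 (P8)
bar 5: v0=F3 v1=E3 v2=E4 (M7)
bar 6: v0=D3 v1=B3 v2=D4 (P8)
bar 7: v0=E3 v1=E4 v2=G4 (m3)
  R5 @ bar0.0: opens on m3
  R4 @ bar1.0: F3/E4 M7 untreated
  R2 @ bar2.0: F3/E4 M7 -> D3/D4 P8 similar
  R2 @ bar4.0: F3/A4 M3 -> E3/E4 P8 similar
  R3 @ bar5.0: F3 above E3
  R4 @ bar5.0: F3/E3 m2 untreated
  R4 @ bar5.0: F3/E4 M7 untreated
  R3 @ bar5.1: F3 above E3
  R3 @ bar5.2: F3 above E3
  R3 @ bar5.3: F3 above E3
  R2 @ bar6.0: F3/E4 M7 -> D3/D4 P8 similar
  R8 @ bar6.0: penult P8 not 3rd/6th
  R2 @ bar7.0: D3/B3 M6 -> E3/E4 P8 similar
  R6 @ bar7.3: closes on m3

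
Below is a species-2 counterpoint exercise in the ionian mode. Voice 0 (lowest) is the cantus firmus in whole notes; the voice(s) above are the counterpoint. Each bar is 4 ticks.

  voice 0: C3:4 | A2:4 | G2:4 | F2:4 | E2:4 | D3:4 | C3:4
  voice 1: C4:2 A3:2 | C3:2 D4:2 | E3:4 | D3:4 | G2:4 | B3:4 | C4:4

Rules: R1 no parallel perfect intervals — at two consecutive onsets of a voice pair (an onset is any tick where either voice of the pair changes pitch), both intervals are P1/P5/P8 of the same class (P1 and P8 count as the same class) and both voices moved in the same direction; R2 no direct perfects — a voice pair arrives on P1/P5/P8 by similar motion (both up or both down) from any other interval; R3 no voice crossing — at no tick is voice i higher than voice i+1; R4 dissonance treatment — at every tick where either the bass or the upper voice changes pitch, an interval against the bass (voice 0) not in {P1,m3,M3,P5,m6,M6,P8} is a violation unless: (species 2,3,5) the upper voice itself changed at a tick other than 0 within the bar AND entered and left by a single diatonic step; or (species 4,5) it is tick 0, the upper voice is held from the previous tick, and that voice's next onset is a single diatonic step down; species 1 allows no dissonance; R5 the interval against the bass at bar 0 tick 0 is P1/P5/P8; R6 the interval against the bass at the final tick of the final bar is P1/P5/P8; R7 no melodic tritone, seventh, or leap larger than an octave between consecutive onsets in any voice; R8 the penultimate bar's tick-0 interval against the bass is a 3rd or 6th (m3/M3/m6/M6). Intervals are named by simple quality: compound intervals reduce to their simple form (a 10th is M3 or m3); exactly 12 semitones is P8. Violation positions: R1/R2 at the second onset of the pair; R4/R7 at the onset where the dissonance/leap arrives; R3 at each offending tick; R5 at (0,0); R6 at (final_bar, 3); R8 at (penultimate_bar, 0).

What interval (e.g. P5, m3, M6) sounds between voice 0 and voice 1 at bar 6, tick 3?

voice 0=C3 voice 1=C4 -> P8

P8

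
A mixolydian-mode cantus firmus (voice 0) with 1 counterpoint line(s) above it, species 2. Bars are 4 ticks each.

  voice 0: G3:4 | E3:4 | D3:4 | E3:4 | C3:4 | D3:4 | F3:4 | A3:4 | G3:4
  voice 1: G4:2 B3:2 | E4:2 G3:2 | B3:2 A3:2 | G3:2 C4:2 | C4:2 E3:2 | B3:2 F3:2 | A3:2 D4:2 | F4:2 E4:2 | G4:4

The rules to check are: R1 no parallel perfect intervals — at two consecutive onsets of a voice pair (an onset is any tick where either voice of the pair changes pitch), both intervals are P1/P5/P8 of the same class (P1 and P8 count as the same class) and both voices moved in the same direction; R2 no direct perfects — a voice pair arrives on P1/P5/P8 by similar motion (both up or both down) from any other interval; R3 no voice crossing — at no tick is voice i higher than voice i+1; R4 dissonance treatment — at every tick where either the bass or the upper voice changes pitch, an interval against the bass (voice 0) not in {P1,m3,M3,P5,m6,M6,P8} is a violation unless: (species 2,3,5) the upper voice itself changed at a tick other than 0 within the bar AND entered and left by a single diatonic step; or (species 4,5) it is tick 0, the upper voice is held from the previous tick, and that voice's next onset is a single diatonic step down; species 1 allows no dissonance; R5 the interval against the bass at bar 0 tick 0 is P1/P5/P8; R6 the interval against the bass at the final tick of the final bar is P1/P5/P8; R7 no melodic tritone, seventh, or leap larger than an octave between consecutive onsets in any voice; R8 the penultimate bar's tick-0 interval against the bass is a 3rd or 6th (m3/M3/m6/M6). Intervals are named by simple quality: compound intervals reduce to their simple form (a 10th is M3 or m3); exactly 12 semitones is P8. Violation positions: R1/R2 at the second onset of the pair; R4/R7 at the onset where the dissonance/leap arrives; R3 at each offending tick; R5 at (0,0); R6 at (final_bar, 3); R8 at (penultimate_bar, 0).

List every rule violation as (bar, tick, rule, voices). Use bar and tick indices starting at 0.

(5, 2, R7, (1,))

bar 0: v0=G3 v1=G4 downbeat P8
bar 1: v0=E3 v1=E4 downbeat P8
bar 2: v0=D3 v1=B3 downbeat M6
bar 3: v0=E3 v1=G3 downbeat m3
bar 4: v0=C3 v1=C4 downbeat P8
bar 5: v0=D3 v1=B3 downbeat M6
bar 6: v0=F3 v1=A3 downbeat M3
bar 7: v0=A3 v1=F4 downbeat m6
bar 8: v0=G3 v1=G4 downbeat P8
  -> R7 @ bar 5 tick 2 v(1,): B3->F3 leap 6st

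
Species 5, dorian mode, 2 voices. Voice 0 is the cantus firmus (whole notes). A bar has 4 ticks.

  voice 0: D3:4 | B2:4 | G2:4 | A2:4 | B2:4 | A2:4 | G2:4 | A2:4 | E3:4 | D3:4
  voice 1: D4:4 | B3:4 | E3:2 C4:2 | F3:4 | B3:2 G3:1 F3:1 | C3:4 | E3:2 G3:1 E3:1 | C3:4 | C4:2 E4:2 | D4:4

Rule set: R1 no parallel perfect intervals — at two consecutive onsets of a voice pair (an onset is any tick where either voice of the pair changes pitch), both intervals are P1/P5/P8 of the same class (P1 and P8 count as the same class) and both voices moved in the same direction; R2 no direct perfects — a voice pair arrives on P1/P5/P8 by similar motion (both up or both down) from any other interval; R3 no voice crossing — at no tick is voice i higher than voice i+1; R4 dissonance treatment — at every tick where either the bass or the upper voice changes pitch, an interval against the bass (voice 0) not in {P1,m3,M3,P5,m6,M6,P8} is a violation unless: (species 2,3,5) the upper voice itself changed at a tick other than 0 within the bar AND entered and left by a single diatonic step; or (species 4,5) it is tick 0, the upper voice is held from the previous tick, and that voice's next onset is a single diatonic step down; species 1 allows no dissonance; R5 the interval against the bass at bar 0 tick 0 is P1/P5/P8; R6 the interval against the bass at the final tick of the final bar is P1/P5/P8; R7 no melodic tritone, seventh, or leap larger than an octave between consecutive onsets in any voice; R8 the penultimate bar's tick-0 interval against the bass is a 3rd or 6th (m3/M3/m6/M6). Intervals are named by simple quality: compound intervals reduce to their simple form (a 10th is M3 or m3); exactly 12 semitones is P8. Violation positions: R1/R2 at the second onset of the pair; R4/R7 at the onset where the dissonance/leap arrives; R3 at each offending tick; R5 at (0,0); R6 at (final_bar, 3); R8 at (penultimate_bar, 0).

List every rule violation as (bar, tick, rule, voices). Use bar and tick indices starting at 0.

bar 0: v0=D3 v1=D4 downbeat P8
bar 1: v0=B2 v1=B3 downbeat P8
bar 2: v0=G2 v1=E3 downbeat M6
bar 3: v0=A2 v1=F3 downbeat m6
bar 4: v0=B2 v1=B3 downbeat P8
bar 5: v0=A2 v1=C3 downbeat m3
bar 6: v0=G2 v1=E3 downbeat M6
bar 7: v0=A2 v1=C3 downbeat m3
bar 8: v0=E3 v1=C4 downbeat m6
bar 9: v0=D3 v1=D4 downbeat P8
  -> R1 @ bar 1 tick 0 v(0, 1): D3/D4 P8 -> B2/B3 P8 similar
  -> R4 @ bar 2 tick 2 v(0, 1): G2/C4 P4 untreated
  -> R2 @ bar 4 tick 0 v(0, 1): A2/F3 m6 -> B2/B3 P8 similar
  -> R7 @ bar 4 tick 0 v(1,): F3->B3 leap 6st
  -> R4 @ bar 4 tick 3 v(0, 1): B2/F3 TT untreated
  -> R1 @ bar 9 tick 0 v(0, 1): E3/E4 P8 -> D3/D4 P8 similar

(1, 0, R1, (0, 1))
(2, 2, R4, (0, 1))
(4, 0, R2, (0, 1))
(4, 0, R7, (1,))
(4, 3, R4, (0, 1))
(9, 0, R1, (0, 1))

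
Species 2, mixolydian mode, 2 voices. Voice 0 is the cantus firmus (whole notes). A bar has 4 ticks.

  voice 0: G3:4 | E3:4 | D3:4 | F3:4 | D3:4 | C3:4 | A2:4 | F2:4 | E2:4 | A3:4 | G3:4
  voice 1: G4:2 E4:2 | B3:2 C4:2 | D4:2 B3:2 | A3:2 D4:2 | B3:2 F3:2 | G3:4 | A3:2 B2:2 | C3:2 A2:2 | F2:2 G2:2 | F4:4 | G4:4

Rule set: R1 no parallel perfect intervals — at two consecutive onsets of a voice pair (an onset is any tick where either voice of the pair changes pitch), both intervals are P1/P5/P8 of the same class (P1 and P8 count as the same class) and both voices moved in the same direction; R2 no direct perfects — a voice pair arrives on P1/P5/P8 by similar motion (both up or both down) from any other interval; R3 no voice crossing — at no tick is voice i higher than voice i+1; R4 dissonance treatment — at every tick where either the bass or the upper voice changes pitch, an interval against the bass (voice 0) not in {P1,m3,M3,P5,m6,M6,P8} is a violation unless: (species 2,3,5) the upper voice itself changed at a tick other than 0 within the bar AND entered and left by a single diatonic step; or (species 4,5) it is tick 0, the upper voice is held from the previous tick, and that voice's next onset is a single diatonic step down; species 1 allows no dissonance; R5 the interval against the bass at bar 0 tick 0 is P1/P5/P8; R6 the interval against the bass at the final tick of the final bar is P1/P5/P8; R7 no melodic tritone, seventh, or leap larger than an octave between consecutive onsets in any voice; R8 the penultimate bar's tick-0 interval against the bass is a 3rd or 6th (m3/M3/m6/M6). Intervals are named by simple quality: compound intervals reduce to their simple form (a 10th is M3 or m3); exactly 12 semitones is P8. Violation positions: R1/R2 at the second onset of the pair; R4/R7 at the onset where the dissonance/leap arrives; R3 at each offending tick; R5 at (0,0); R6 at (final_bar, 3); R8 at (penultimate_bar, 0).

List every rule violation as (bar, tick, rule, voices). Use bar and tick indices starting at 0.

bar 0: v0=G3 v1=G4 downbeat P8
bar 1: v0=E3 v1=B3 downbeat P5
bar 2: v0=D3 v1=D4 downbeat P8
bar 3: v0=F3 v1=A3 downbeat M3
bar 4: v0=D3 v1=B3 downbeat M6
bar 5: v0=C3 v1=G3 downbeat P5
bar 6: v0=A2 v1=A3 downbeat P8
bar 7: v0=F2 v1=C3 downbeat P5
bar 8: v0=E2 v1=F2 downbeat m2
bar 9: v0=A3 v1=F4 downbeat m6
bar 10: v0=G3 v1=G4 downbeat P8
  -> R2 @ bar 1 tick 0 v(0, 1): G3/E4 M6 -> E3/B3 P5 similar
  -> R7 @ bar 4 tick 2 v(1,): B3->F3 leap 6st
  -> R4 @ bar 6 tick 2 v(0, 1): A2/B2 M2 untreated
  -> R7 @ bar 6 tick 2 v(1,): A3->B2 leap 10st
  -> R4 @ bar 8 tick 0 v(0, 1): E2/F2 m2 untreated
  -> R7 @ bar 9 tick 0 v(0,): E2->A3 leap 17st
  -> R7 @ bar 9 tick 0 v(1,): G2->F4 leap 22st

(1, 0, R2, (0, 1))
(4, 2, R7, (1,))
(6, 2, R4, (0, 1))
(6, 2, R7, (1,))
(8, 0, R4, (0, 1))
(9, 0, R7, (0,))
(9, 0, R7, (1,))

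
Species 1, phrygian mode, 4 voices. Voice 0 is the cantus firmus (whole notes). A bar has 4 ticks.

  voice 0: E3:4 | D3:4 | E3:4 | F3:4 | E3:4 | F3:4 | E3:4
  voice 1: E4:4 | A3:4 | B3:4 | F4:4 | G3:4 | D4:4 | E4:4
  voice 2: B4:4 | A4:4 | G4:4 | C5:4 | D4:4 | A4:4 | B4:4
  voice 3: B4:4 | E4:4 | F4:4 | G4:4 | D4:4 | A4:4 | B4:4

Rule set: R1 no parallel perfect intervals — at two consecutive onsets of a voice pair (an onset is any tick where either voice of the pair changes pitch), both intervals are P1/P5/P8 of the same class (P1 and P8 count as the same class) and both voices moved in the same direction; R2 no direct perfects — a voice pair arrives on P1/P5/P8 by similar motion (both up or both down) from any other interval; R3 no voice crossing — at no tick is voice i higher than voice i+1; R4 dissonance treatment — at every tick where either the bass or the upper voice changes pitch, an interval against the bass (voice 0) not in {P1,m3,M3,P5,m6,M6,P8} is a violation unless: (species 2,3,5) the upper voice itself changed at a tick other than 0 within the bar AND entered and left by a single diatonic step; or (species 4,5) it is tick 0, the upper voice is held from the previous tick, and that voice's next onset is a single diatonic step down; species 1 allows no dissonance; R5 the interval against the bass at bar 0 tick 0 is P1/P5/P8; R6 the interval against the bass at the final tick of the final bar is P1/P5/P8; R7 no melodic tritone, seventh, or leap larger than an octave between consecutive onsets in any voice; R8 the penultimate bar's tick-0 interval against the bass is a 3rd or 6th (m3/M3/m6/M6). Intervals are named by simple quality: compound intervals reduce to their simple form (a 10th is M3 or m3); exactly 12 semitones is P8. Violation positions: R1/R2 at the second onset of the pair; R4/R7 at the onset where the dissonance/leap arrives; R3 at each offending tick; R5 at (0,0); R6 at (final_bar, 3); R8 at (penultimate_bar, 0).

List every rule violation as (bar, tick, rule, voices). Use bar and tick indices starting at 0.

bar 0: v0=E3 v1=E4 v2=B4 v3=B4 downbeat P5
bar 1: v0=D3 v1=A3 v2=A4 v3=E4 downbeat M2
bar 2: v0=E3 v1=B3 v2=G4 v3=F4 downbeat m2
bar 3: v0=F3 v1=F4 v2=C5 v3=G4 downbeat M2
bar 4: v0=E3 v1=G3 v2=D4 v3=D4 downbeat m7
bar 5: v0=F3 v1=D4 v2=A4 v3=A4 downbeat M3
bar 6: v0=E3 v1=E4 v2=B4 v3=B4 downbeat P5
  -> R1 @ bar 1 tick 0 v(0, 2): E3/B4 P5 -> D3/A4 P5 similar
  -> R1 @ bar 1 tick 0 v(1, 3): E4/B4 P5 -> A3/E4 P5 similar
  -> R2 @ bar 1 tick 0 v(0, 1): E3/E4 P8 -> D3/A3 P5 similar
  -> R2 @ bar 1 tick 0 v(1, 2): E4/B4 P5 -> A3/A4 P8 similar
  -> R3 @ bar 1 tick 0 v(2, 3): A4 above E4
  -> R4 @ bar 1 tick 0 v(0, 3): D3/E4 M2 untreated
  -> R3 @ bar 1 tick 1 v(2, 3): A4 above E4
  -> R3 @ bar 1 tick 2 v(2, 3): A4 above E4
  -> R3 @ bar 1 tick 3 v(2, 3): A4 above E4
  -> R1 @ bar 2 tick 0 v(0, 1): D3/A3 P5 -> E3/B3 P5 similar
  -> R3 @ bar 2 tick 0 v(2, 3): G4 above F4
  -> R4 @ bar 2 tick 0 v(0, 3): E3/F4 m2 untreated
  -> R3 @ bar 2 tick 1 v(2, 3): G4 above F4
  -> R3 @ bar 2 tick 2 v(2, 3): G4 above F4
  -> R3 @ bar 2 tick 3 v(2, 3): G4 above F4
  -> R2 @ bar 3 tick 0 v(0, 1): E3/B3 P5 -> F3/F4 P8 similar
  -> R2 @ bar 3 tick 0 v(0, 2): E3/G4 m3 -> F3/C5 P5 similar
  -> R2 @ bar 3 tick 0 v(1, 2): B3/G4 m6 -> F4/C5 P5 similar
  -> R3 @ bar 3 tick 0 v(2, 3): C5 above G4
  -> R4 @ bar 3 tick 0 v(0, 3): F3/G4 M2 untreated
  -> R7 @ bar 3 tick 0 v(1,): B3->F4 leap 6st
  -> R3 @ bar 3 tick 1 v(2, 3): C5 above G4
  -> R3 @ bar 3 tick 2 v(2, 3): C5 above G4
  -> R3 @ bar 3 tick 3 v(2, 3): C5 above G4
  -> R1 @ bar 4 tick 0 v(1, 2): F4/C5 P5 -> G3/D4 P5 similar
  -> R2 @ bar 4 tick 0 v(1, 3): F4/G4 M2 -> G3/D4 P5 similar
  -> R2 @ bar 4 tick 0 v(2, 3): C5/G4 P4 -> D4/D4 P1 similar
  -> R4 @ bar 4 tick 0 v(0, 2): E3/D4 m7 untreated
  -> R4 @ bar 4 tick 0 v(0, 3): E3/D4 m7 untreated
  -> R7 @ bar 4 tick 0 v(1,): F4->G3 leap 10st
  -> R7 @ bar 4 tick 0 v(2,): C5->D4 leap 10st
  -> R1 @ bar 5 tick 0 v(1, 2): G3/D4 P5 -> D4/A4 P5 similar
  -> R1 @ bar 5 tick 0 v(1, 3): G3/D4 P5 -> D4/A4 P5 similar
  -> R1 @ bar 5 tick 0 v(2, 3): D4/D4 P1 -> A4/A4 P1 similar
  -> R1 @ bar 6 tick 0 v(1, 2): D4/A4 P5 -> E4/B4 P5 similar
  -> R1 @ bar 6 tick 0 v(1, 3): D4/A4 P5 -> E4/B4 P5 similar
  -> R1 @ bar 6 tick 0 v(2, 3): A4/A4 P1 -> B4/B4 P1 similar

(1, 0, R1, (0, 2))
(1, 0, R1, (1, 3))
(1, 0, R2, (0, 1))
(1, 0, R2, (1, 2))
(1, 0, R3, (2, 3))
(1, 0, R4, (0, 3))
(1, 1, R3, (2, 3))
(1, 2, R3, (2, 3))
(1, 3, R3, (2, 3))
(2, 0, R1, (0, 1))
(2, 0, R3, (2, 3))
(2, 0, R4, (0, 3))
(2, 1, R3, (2, 3))
(2, 2, R3, (2, 3))
(2, 3, R3, (2, 3))
(3, 0, R2, (0, 1))
(3, 0, R2, (0, 2))
(3, 0, R2, (1, 2))
(3, 0, R3, (2, 3))
(3, 0, R4, (0, 3))
(3, 0, R7, (1,))
(3, 1, R3, (2, 3))
(3, 2, R3, (2, 3))
(3, 3, R3, (2, 3))
(4, 0, R1, (1, 2))
(4, 0, R2, (1, 3))
(4, 0, R2, (2, 3))
(4, 0, R4, (0, 2))
(4, 0, R4, (0, 3))
(4, 0, R7, (1,))
(4, 0, R7, (2,))
(5, 0, R1, (1, 2))
(5, 0, R1, (1, 3))
(5, 0, R1, (2, 3))
(6, 0, R1, (1, 2))
(6, 0, R1, (1, 3))
(6, 0, R1, (2, 3))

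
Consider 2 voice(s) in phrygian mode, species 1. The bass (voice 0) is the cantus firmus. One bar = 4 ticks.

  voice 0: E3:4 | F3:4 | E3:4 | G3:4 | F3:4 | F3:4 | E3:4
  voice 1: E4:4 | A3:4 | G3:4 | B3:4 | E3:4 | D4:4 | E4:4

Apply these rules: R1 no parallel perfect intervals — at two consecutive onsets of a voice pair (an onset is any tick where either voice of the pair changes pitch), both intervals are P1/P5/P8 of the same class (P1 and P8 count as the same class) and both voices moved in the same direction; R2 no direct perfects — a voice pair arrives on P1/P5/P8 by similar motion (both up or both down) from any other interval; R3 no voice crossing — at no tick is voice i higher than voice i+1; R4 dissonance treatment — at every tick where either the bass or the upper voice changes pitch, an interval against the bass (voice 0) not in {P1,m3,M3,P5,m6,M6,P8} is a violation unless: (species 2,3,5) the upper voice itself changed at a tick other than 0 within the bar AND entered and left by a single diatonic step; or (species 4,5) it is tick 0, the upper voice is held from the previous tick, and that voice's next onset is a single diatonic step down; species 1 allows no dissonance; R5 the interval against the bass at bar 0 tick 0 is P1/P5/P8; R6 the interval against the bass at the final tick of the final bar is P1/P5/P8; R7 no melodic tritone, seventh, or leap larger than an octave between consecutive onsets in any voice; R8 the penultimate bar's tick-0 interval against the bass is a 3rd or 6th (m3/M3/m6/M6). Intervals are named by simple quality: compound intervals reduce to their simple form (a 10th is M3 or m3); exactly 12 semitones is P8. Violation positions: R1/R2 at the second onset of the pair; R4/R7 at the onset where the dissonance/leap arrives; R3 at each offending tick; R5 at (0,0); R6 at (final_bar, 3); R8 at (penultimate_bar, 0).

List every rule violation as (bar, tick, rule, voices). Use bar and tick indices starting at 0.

(4, 0, R3, (0, 1))
(4, 0, R4, (0, 1))
(4, 1, R3, (0, 1))
(4, 2, R3, (0, 1))
(4, 3, R3, (0, 1))
(5, 0, R7, (1,))

bar 0: v0=E3 v1=E4 downbeat P8
bar 1: v0=F3 v1=A3 downbeat M3
bar 2: v0=E3 v1=G3 downbeat m3
bar 3: v0=G3 v1=B3 downbeat M3
bar 4: v0=F3 v1=E3 downbeat m2
bar 5: v0=F3 v1=D4 downbeat M6
bar 6: v0=E3 v1=E4 downbeat P8
  -> R3 @ bar 4 tick 0 v(0, 1): F3 above E3
  -> R4 @ bar 4 tick 0 v(0, 1): F3/E3 m2 untreated
  -> R3 @ bar 4 tick 1 v(0, 1): F3 above E3
  -> R3 @ bar 4 tick 2 v(0, 1): F3 above E3
  -> R3 @ bar 4 tick 3 v(0, 1): F3 above E3
  -> R7 @ bar 5 tick 0 v(1,): E3->D4 leap 10st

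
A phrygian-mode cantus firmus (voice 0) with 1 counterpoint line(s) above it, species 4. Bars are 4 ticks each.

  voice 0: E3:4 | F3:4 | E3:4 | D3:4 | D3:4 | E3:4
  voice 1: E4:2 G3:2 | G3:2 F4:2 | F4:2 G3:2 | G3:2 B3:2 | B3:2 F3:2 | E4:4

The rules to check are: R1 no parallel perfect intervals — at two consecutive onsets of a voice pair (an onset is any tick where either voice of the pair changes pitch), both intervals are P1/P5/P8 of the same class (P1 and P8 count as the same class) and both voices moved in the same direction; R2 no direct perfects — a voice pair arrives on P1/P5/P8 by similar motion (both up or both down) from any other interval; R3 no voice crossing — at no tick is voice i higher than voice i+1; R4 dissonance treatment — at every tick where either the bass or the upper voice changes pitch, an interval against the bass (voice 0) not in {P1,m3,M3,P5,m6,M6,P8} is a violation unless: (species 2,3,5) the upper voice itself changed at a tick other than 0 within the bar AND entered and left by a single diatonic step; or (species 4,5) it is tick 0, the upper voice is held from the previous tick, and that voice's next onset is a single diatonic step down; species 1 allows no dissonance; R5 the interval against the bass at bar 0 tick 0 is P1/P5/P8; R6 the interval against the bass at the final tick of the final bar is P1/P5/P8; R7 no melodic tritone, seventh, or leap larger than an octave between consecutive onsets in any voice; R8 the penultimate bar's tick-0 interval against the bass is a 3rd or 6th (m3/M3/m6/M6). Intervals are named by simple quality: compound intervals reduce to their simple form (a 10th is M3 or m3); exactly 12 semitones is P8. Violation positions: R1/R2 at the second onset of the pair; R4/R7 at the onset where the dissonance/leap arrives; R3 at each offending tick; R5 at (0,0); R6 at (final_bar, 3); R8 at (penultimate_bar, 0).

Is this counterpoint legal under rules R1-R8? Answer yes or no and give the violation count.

bar 0: v0=E3 v1=E4 (P8)
bar 1: v0=F3 v1=G3 (M2)
bar 2: v0=E3 v1=F4 (m2)
bar 3: v0=D3 v1=G3 (P4)
bar 4: v0=D3 v1=B3 (M6)
bar 5: v0=E3 v1=E4 (P8)
  R4 @ bar1.0: F3/G3 M2 untreated
  R7 @ bar1.2: G3->F4 leap 10st
  R4 @ bar2.0: E3/F4 m2 untreated
  R7 @ bar2.2: F4->G3 leap 10st
  R4 @ bar3.0: D3/G3 P4 untreated
  R7 @ bar4.2: B3->F3 leap 6st
  R2 @ bar5.0: D3/F3 m3 -> E3/E4 P8 similar
  R7 @ bar5.0: F3->E4 leap 11st

No (8 violations)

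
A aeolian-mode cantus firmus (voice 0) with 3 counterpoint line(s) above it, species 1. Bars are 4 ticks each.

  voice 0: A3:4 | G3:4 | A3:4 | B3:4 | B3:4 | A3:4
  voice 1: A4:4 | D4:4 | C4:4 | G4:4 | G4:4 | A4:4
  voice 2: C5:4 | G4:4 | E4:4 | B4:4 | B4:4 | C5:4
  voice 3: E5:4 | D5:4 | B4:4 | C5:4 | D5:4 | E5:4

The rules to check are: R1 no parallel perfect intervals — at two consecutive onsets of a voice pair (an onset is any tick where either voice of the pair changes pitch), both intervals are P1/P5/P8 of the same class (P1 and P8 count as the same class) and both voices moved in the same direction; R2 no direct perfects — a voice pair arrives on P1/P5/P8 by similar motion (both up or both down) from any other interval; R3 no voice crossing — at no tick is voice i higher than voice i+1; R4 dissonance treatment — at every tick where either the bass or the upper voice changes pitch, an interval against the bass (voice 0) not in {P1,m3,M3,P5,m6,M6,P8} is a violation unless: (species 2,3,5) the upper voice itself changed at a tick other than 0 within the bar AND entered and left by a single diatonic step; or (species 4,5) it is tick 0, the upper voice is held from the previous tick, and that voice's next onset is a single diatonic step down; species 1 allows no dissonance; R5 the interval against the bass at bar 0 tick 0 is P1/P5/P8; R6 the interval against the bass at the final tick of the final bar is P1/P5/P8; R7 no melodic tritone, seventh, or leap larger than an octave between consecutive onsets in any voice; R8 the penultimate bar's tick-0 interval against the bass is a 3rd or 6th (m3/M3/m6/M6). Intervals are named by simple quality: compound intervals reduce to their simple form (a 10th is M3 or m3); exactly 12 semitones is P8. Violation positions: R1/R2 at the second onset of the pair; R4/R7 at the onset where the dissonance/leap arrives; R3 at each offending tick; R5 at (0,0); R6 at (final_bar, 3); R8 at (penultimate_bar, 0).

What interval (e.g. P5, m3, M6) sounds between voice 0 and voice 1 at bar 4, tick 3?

voice 0=B3 voice 1=G4 -> m6

m6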